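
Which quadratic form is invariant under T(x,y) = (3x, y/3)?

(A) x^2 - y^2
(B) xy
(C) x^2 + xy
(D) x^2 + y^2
B

T multiplies x by 3 and divides y by 3.
Substitute the transformed coordinates into each option and compare with the original:
(A) x^2 - y^2  ->  (3x)^2 - (y/3)^2 = 9x^2 - y^2/9   [differs from x^2 - y^2: not invariant]
(B) xy  ->  (3x)(y/3) = xy   [equals xy: invariant]
(C) x^2 + xy  ->  (3x)^2 + (3x)(y/3) = 9x^2 + xy   [differs from x^2 + xy: not invariant]
(D) x^2 + y^2  ->  (3x)^2 + (y/3)^2 = 9x^2 + y^2/9   [differs from x^2 + y^2: not invariant]

Only option (B), xy, is unchanged by the transformation.
The factors 3 and 1/3 cancel only in the pure product xy.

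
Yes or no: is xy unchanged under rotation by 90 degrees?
No

Applying rotation by 90 degrees: x' = x*cos(90 degrees) - y*sin(90 degrees) = -y, y' = x*sin(90 degrees) + y*cos(90 degrees) = x

Substituting into xy:
(-y)(x)
= -xy

This differs from the original expression xy, so it is NOT invariant.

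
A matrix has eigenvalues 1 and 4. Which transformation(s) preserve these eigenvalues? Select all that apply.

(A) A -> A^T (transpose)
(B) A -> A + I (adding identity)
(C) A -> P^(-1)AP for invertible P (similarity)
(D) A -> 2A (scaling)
A and C

Eigenvalues are preserved by:
1. Similarity transformations: A -> P^(-1)AP (same characteristic polynomial)
2. Transpose: A^T has the same eigenvalues as A

Eigenvalues are NOT preserved by:
- Adding identity: eigenvalues become 1+1, 4+1
- Scaling: eigenvalues become 2, 8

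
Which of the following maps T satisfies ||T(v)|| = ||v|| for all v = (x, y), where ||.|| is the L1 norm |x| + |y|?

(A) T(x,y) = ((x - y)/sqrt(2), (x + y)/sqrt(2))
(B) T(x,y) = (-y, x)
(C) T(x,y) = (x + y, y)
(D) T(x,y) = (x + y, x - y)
B

A transformation preserves a norm if ||T(v)|| = ||v|| for every v; a single vector where the norm changes rules an option out.

(A) T(x,y) = ((x - y)/sqrt(2), (x + y)/sqrt(2)): v = (1, 0) has norm |1| + |0| = 1, but T(v) = (sqrt(2)/2, sqrt(2)/2) has norm sqrt(2) -- not preserved.
(B) T(x,y) = (-y, x): preserves the norm -- it only permutes the coordinates and/or flips signs, which leaves |x| + |y| unchanged.
(C) T(x,y) = (x + y, y): v = (0, 1) has norm |0| + |1| = 1, but T(v) = (1, 1) has norm 2 -- not preserved.
(D) T(x,y) = (x + y, x - y): v = (1, 0) has norm |1| + |0| = 1, but T(v) = (1, 1) has norm 2 -- not preserved.

Therefore the answer is (B).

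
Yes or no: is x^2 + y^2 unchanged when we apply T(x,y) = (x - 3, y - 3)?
No

Substitute T(x,y) = (x - 3, y - 3) into the expression and compare with the original.

Original: x^2 + y^2
After applying T: (x - 3)^2 + (y - 3)^2 = x^2 - 6x + y^2 - 6y + 18

This differs from the original x^2 + y^2 (difference: -6x - 6y + 18), so the expression is NOT invariant.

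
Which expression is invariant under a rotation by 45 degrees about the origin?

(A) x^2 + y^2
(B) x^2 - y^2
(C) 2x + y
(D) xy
A

A rotation by 45 degrees sends (x, y) to (sqrt(2)x/2 - sqrt(2)y/2, sqrt(2)x/2 + sqrt(2)y/2).
Substitute the transformed coordinates into each option and compare with the original:
(A) x^2 + y^2  ->  (sqrt(2)x/2 - sqrt(2)y/2)^2 + (sqrt(2)x/2 + sqrt(2)y/2)^2 = x^2 + y^2   [equals x^2 + y^2: invariant]
(B) x^2 - y^2  ->  (sqrt(2)x/2 - sqrt(2)y/2)^2 - (sqrt(2)x/2 + sqrt(2)y/2)^2 = -2xy   [differs from x^2 - y^2: not invariant]
(C) 2x + y  ->  2(sqrt(2)x/2 - sqrt(2)y/2) + (sqrt(2)x/2 + sqrt(2)y/2) = 3sqrt(2)x/2 - sqrt(2)y/2   [differs from 2x + y: not invariant]
(D) xy  ->  (sqrt(2)x/2 - sqrt(2)y/2)(sqrt(2)x/2 + sqrt(2)y/2) = x^2/2 - y^2/2   [differs from xy: not invariant]

Only option (A), x^2 + y^2, is unchanged by the transformation.
Geometrically, x^2 + y^2 is the squared distance from the origin, which every rotation about the origin preserves.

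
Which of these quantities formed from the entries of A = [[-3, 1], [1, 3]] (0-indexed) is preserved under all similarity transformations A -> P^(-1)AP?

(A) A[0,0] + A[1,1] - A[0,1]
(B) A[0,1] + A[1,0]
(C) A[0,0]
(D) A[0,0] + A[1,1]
D

A[0,0] + A[1,1] is the trace of A. By the cyclic property of the trace, tr(P^(-1)AP) = tr(APP^(-1)) = tr(A), so it is the same for every matrix similar to A.

The other combinations are not similarity invariants. For example, take P = [[1, 1], [1, 2]] (det P = 1), so P^(-1) = [[2, -1], [-1, 1]] and
B = P^(-1)AP = [[-8, -9], [6, 8]].
Evaluating each option on A and on B:
(A) A[0,0] + A[1,1] - A[0,1]: -1 for A, 9 for B -> changes
(B) A[0,1] + A[1,0]: 2 for A, -3 for B -> changes
(C) A[0,0]: -3 for A, -8 for B -> changes
(D) A[0,0] + A[1,1]: 0 for A, 0 for B -> unchanged

Only (D) A[0,0] + A[1,1] = 0 survives (and it does so for every P, not just this one), so it is the invariant.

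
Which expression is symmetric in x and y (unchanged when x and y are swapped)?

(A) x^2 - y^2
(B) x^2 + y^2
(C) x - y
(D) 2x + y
B

A symmetric expression is unchanged when the variables are permuted; here the transformation to test is the swap (x, y) -> (y, x).
Substitute the transformed coordinates into each option and compare with the original:
(A) x^2 - y^2  ->  (y)^2 - (x)^2 = -x^2 + y^2   [differs from x^2 - y^2: not invariant]
(B) x^2 + y^2  ->  (y)^2 + (x)^2 = x^2 + y^2   [equals x^2 + y^2: invariant]
(C) x - y  ->  (y) - (x) = -x + y   [differs from x - y: not invariant]
(D) 2x + y  ->  2(y) + (x) = x + 2y   [differs from 2x + y: not invariant]

Only option (B), x^2 + y^2, is unchanged by the transformation.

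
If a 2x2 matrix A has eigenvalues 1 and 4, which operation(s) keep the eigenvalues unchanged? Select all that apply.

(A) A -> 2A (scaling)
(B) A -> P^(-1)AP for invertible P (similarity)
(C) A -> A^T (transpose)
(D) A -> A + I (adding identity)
B and C

Eigenvalues are preserved by:
1. Similarity transformations: A -> P^(-1)AP (same characteristic polynomial)
2. Transpose: A^T has the same eigenvalues as A

Eigenvalues are NOT preserved by:
- Adding identity: eigenvalues become 1+1, 4+1
- Scaling: eigenvalues become 2, 8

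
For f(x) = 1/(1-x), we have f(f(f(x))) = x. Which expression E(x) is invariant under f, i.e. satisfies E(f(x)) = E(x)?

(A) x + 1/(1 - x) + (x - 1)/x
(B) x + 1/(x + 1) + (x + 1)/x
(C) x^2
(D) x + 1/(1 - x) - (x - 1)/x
A

Replace x by f(x) = 1/(1 - x) in each option and simplify. As a quick numerical cross-check, also compare E(4) with E(f(4)) = E(-1/3).

(A) x + 1/(1 - x) + (x - 1)/x  ->  (1/(1 - x)) + 1/(1 - (1/(1 - x))) + ((1/(1 - x)) - 1)/(1/(1 - x)), which simplifies back to x + 1/(1 - x) + (x - 1)/x; check: E(4) = 53/12, E(-1/3) = 53/12.   [invariant]
(B) x + 1/(x + 1) + (x + 1)/x  ->  (1/(1 - x)) + 1/((1/(1 - x)) + 1) + ((1/(1 - x)) + 1)/(1/(1 - x)) = (-x^3 + 6x^2 - 11x + 7)/(x^2 - 3x + 2); check: E(4) = 109/20 but E(-1/3) = -5/6.   [not invariant]
(C) x^2  ->  (1/(1 - x))^2 = (x - 1)^(-2); check: E(4) = 16 but E(-1/3) = 1/9.   [not invariant]
(D) x + 1/(1 - x) - (x - 1)/x  ->  (1/(1 - x)) + 1/(1 - (1/(1 - x))) - ((1/(1 - x)) - 1)/(1/(1 - x)) = (x^2(1 - x) - x + (x - 1)^2)/(x(x - 1)); check: E(4) = 35/12 but E(-1/3) = -43/12.   [not invariant]

Only (A) is unchanged. Indeed f(f(x)) = 1/(1 - 1/(1-x)) = (1-x)/(-x) = (x-1)/x, so E(x) = x + f(x) + f(f(x)) is the sum over the whole 3-cycle; applying f just permutes the three terms cyclically (x -> f(x) -> f(f(x)) -> x), leaving the sum unchanged.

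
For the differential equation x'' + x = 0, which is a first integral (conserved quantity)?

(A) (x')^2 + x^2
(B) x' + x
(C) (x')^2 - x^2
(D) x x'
A

A first integral I satisfies dI/dt = 0 along every solution. Differentiate each option and use the equation of motion:
(A) d/dt[(x')^2 + x^2] = 2x'x'' + 2x x' = 2x'(-x) + 2x x' = 0
(B) d/dt[x' + x] = x'' + x' = -x + x', not identically 0
(C) d/dt[(x')^2 - x^2] = 2x'x'' - 2x x' = -4x x', not identically 0
(D) d/dt[x x'] = (x')^2 + x x'' = (x')^2 - x^2, not identically 0

Only (A) has zero time-derivative. So the energy-like quantity (x')^2 + x^2 is the first integral.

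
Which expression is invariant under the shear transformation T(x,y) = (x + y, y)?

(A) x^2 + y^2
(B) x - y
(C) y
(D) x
C

Under the shear T(x,y) = (x + y, y):
Substitute the transformed coordinates into each option and compare with the original:
(A) x^2 + y^2  ->  (x + y)^2 + (y)^2 = x^2 + 2xy + 2y^2   [differs from x^2 + y^2: not invariant]
(B) x - y  ->  (x + y) - (y) = x   [differs from x - y: not invariant]
(C) y  ->  (y) = y   [equals y: invariant]
(D) x  ->  (x + y) = x + y   [differs from x: not invariant]

Only option (C), y, is unchanged by the transformation.
A horizontal shear moves points parallel to the x-axis, so the y-coordinate (and any function of y alone) is unchanged.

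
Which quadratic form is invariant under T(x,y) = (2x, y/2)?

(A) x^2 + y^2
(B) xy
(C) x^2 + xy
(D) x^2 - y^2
B

T multiplies x by 2 and divides y by 2.
Substitute the transformed coordinates into each option and compare with the original:
(A) x^2 + y^2  ->  (2x)^2 + (y/2)^2 = 4x^2 + y^2/4   [differs from x^2 + y^2: not invariant]
(B) xy  ->  (2x)(y/2) = xy   [equals xy: invariant]
(C) x^2 + xy  ->  (2x)^2 + (2x)(y/2) = 4x^2 + xy   [differs from x^2 + xy: not invariant]
(D) x^2 - y^2  ->  (2x)^2 - (y/2)^2 = 4x^2 - y^2/4   [differs from x^2 - y^2: not invariant]

Only option (B), xy, is unchanged by the transformation.
The factors 2 and 1/2 cancel only in the pure product xy.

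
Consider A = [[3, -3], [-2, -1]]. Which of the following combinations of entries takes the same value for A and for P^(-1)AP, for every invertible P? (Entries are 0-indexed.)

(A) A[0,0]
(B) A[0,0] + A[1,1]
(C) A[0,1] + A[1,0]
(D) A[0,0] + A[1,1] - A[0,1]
B

A[0,0] + A[1,1] is the trace of A. By the cyclic property of the trace, tr(P^(-1)AP) = tr(APP^(-1)) = tr(A), so it is the same for every matrix similar to A.

The other combinations are not similarity invariants. For example, take P = [[1, 1], [0, 1]] (det P = 1), so P^(-1) = [[1, -1], [0, 1]] and
B = P^(-1)AP = [[5, 3], [-2, -3]].
Evaluating each option on A and on B:
(A) A[0,0]: 3 for A, 5 for B -> changes
(B) A[0,0] + A[1,1]: 2 for A, 2 for B -> unchanged
(C) A[0,1] + A[1,0]: -5 for A, 1 for B -> changes
(D) A[0,0] + A[1,1] - A[0,1]: 5 for A, -1 for B -> changes

Only (B) A[0,0] + A[1,1] = 2 survives (and it does so for every P, not just this one), so it is the invariant.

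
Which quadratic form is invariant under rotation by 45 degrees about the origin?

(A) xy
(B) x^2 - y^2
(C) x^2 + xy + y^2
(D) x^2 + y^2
D

Rotation by 45 degrees sends (x, y) to (sqrt(2)x/2 - sqrt(2)y/2, sqrt(2)x/2 + sqrt(2)y/2).
Substitute the transformed coordinates into each option and compare with the original:
(A) xy  ->  (sqrt(2)x/2 - sqrt(2)y/2)(sqrt(2)x/2 + sqrt(2)y/2) = x^2/2 - y^2/2   [differs from xy: not invariant]
(B) x^2 - y^2  ->  (sqrt(2)x/2 - sqrt(2)y/2)^2 - (sqrt(2)x/2 + sqrt(2)y/2)^2 = -2xy   [differs from x^2 - y^2: not invariant]
(C) x^2 + xy + y^2  ->  (sqrt(2)x/2 - sqrt(2)y/2)^2 + (sqrt(2)x/2 - sqrt(2)y/2)(sqrt(2)x/2 + sqrt(2)y/2) + (sqrt(2)x/2 + sqrt(2)y/2)^2 = 3x^2/2 + y^2/2   [differs from x^2 + xy + y^2: not invariant]
(D) x^2 + y^2  ->  (sqrt(2)x/2 - sqrt(2)y/2)^2 + (sqrt(2)x/2 + sqrt(2)y/2)^2 = x^2 + y^2   [equals x^2 + y^2: invariant]

Only option (D), x^2 + y^2, is unchanged by the transformation.
x^2 + y^2 is the squared distance from the origin, which rotations preserve.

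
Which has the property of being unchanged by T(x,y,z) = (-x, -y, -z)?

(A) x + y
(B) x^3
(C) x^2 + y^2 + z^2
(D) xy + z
C

Apply T(x,y,z) = (-x, -y, -z) to each option, i.e. replace (x, y, z) by the transformed coordinates.
Substitute the transformed coordinates into each option and compare with the original:
(A) x + y  ->  (-x) + (-y) = -x - y   [differs from x + y: not invariant]
(B) x^3  ->  (-x)^3 = -x^3   [differs from x^3: not invariant]
(C) x^2 + y^2 + z^2  ->  (-x)^2 + (-y)^2 + (-z)^2 = x^2 + y^2 + z^2   [equals x^2 + y^2 + z^2: invariant]
(D) xy + z  ->  (-x)(-y) + (-z) = xy - z   [differs from xy + z: not invariant]

Only option (C), x^2 + y^2 + z^2, is unchanged by the transformation.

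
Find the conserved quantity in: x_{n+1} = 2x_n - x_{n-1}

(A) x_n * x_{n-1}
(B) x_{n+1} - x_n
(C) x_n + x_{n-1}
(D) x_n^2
B

For the recurrence x_{n+1} = 2x_n - x_{n-1}:

If x_{n+1} = 2x_n - x_{n-1}, then:
x_{n+1} - x_n = x_n - x_{n-1}
The first difference is constant throughout the sequence.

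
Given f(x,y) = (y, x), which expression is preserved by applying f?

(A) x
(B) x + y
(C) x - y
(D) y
B

For f(x,y) = (y, x):
After applying f: x' = y, y' = x. So x' + y' = y + x = x + y.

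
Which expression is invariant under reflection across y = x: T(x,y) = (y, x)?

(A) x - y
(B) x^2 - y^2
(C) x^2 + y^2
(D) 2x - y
C

The map is reflection across y = x: T(x,y) = (y, x).
Substitute the transformed coordinates into each option and compare with the original:
(A) x - y  ->  (y) - (x) = -x + y   [differs from x - y: not invariant]
(B) x^2 - y^2  ->  (y)^2 - (x)^2 = -x^2 + y^2   [differs from x^2 - y^2: not invariant]
(C) x^2 + y^2  ->  (y)^2 + (x)^2 = x^2 + y^2   [equals x^2 + y^2: invariant]
(D) 2x - y  ->  2(y) - (x) = -x + 2y   [differs from 2x - y: not invariant]

Only option (C), x^2 + y^2, is unchanged by the transformation.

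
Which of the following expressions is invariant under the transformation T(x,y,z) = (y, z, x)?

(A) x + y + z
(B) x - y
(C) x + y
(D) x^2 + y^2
A

Apply T(x,y,z) = (y, z, x) to each option, i.e. replace (x, y, z) by the transformed coordinates.
Substitute the transformed coordinates into each option and compare with the original:
(A) x + y + z  ->  (y) + (z) + (x) = x + y + z   [equals x + y + z: invariant]
(B) x - y  ->  (y) - (z) = y - z   [differs from x - y: not invariant]
(C) x + y  ->  (y) + (z) = y + z   [differs from x + y: not invariant]
(D) x^2 + y^2  ->  (y)^2 + (z)^2 = y^2 + z^2   [differs from x^2 + y^2: not invariant]

Only option (A), x + y + z, is unchanged by the transformation.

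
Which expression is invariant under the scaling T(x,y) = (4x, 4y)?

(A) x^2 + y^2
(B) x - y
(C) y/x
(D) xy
C

Under the uniform scaling T(x,y) = (4x, 4y):
Substitute the transformed coordinates into each option and compare with the original:
(A) x^2 + y^2  ->  (4x)^2 + (4y)^2 = 16x^2 + 16y^2   [differs from x^2 + y^2: not invariant]
(B) x - y  ->  (4x) - (4y) = 4x - 4y   [differs from x - y: not invariant]
(C) y/x  ->  (4y)/(4x) = y/x   [equals y/x: invariant]
(D) xy  ->  (4x)(4y) = 16xy   [differs from xy: not invariant]

Only option (C), y/x, is unchanged by the transformation.
The common factor 4 cancels in a ratio of coordinates, while sums, products and sums of squares pick up factors of 4 or 16.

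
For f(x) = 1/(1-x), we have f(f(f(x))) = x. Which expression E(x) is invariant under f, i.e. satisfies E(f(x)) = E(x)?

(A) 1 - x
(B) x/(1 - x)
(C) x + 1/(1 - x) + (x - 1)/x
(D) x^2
C

Replace x by f(x) = 1/(1 - x) in each option and simplify. As a quick numerical cross-check, also compare E(3) with E(f(3)) = E(-1/2).

(A) 1 - x  ->  1 - (1/(1 - x)) = x/(x - 1); check: E(3) = -2 but E(-1/2) = 3/2.   [not invariant]
(B) x/(1 - x)  ->  (1/(1 - x))/(1 - (1/(1 - x))) = -1/x; check: E(3) = -3/2 but E(-1/2) = -1/3.   [not invariant]
(C) x + 1/(1 - x) + (x - 1)/x  ->  (1/(1 - x)) + 1/(1 - (1/(1 - x))) + ((1/(1 - x)) - 1)/(1/(1 - x)), which simplifies back to x + 1/(1 - x) + (x - 1)/x; check: E(3) = 19/6, E(-1/2) = 19/6.   [invariant]
(D) x^2  ->  (1/(1 - x))^2 = (x - 1)^(-2); check: E(3) = 9 but E(-1/2) = 1/4.   [not invariant]

Only (C) is unchanged. Indeed f(f(x)) = 1/(1 - 1/(1-x)) = (1-x)/(-x) = (x-1)/x, so E(x) = x + f(x) + f(f(x)) is the sum over the whole 3-cycle; applying f just permutes the three terms cyclically (x -> f(x) -> f(f(x)) -> x), leaving the sum unchanged.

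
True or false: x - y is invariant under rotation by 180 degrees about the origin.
False

Applying rotation by 180 degrees: x' = x*cos(180 degrees) - y*sin(180 degrees) = -x, y' = x*sin(180 degrees) + y*cos(180 degrees) = -y

Substituting into x - y:
(-x) - (-y)
= -x + y

This differs from the original expression x - y, so it is NOT invariant.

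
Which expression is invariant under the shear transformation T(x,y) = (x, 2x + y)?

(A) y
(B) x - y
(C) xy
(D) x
D

Under the shear T(x,y) = (x, 2x + y):
Substitute the transformed coordinates into each option and compare with the original:
(A) y  ->  (2x + y) = 2x + y   [differs from y: not invariant]
(B) x - y  ->  (x) - (2x + y) = -x - y   [differs from x - y: not invariant]
(C) xy  ->  (x)(2x + y) = 2x^2 + xy   [differs from xy: not invariant]
(D) x  ->  (x) = x   [equals x: invariant]

Only option (D), x, is unchanged by the transformation.
A vertical shear moves points parallel to the y-axis, so the x-coordinate (and any function of x alone) is unchanged.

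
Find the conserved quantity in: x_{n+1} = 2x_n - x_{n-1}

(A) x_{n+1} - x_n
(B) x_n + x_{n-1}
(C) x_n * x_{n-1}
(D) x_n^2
A

For the recurrence x_{n+1} = 2x_n - x_{n-1}:

If x_{n+1} = 2x_n - x_{n-1}, then:
x_{n+1} - x_n = x_n - x_{n-1}
The first difference is constant throughout the sequence.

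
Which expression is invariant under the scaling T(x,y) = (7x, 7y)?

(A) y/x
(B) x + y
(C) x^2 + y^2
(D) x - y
A

Under the uniform scaling T(x,y) = (7x, 7y):
Substitute the transformed coordinates into each option and compare with the original:
(A) y/x  ->  (7y)/(7x) = y/x   [equals y/x: invariant]
(B) x + y  ->  (7x) + (7y) = 7x + 7y   [differs from x + y: not invariant]
(C) x^2 + y^2  ->  (7x)^2 + (7y)^2 = 49x^2 + 49y^2   [differs from x^2 + y^2: not invariant]
(D) x - y  ->  (7x) - (7y) = 7x - 7y   [differs from x - y: not invariant]

Only option (A), y/x, is unchanged by the transformation.
The common factor 7 cancels in a ratio of coordinates, while sums, products and sums of squares pick up factors of 7 or 49.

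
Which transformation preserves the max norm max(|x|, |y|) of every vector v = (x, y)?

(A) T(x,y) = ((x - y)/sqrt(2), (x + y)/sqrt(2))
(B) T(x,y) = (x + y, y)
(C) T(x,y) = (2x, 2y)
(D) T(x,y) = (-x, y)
D

A transformation preserves a norm if ||T(v)|| = ||v|| for every v; a single vector where the norm changes rules an option out.

(A) T(x,y) = ((x - y)/sqrt(2), (x + y)/sqrt(2)): v = (1, 0) has norm max(|1|, |0|) = 1, but T(v) = (sqrt(2)/2, sqrt(2)/2) has norm sqrt(2)/2 -- not preserved.
(B) T(x,y) = (x + y, y): v = (1, 1) has norm max(|1|, |1|) = 1, but T(v) = (2, 1) has norm 2 -- not preserved.
(C) T(x,y) = (2x, 2y): v = (1, 0) has norm max(|1|, |0|) = 1, but T(v) = (2, 0) has norm 2 -- not preserved.
(D) T(x,y) = (-x, y): preserves the norm -- it only permutes the coordinates and/or flips signs, which leaves max(|x|, |y|) unchanged.

Therefore the answer is (D).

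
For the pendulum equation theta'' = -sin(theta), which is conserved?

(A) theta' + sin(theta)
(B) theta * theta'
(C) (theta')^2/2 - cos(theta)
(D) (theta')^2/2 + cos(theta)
C

A first integral I satisfies dI/dt = 0 along every solution. Differentiate each option and use the equation of motion:
(A) d/dt[theta' + sin(theta)] = theta'' + cos(theta) theta' = -sin(theta) + theta' cos(theta), not identically 0
(B) d/dt[theta * theta'] = (theta')^2 + theta theta'' = (theta')^2 - theta sin(theta), not identically 0
(C) d/dt[(theta')^2/2 - cos(theta)] = theta' theta'' + sin(theta) theta' = theta'(-sin(theta)) + theta' sin(theta) = 0
(D) d/dt[(theta')^2/2 + cos(theta)] = theta' theta'' - sin(theta) theta' = -2 theta' sin(theta), not identically 0

Only (C) has zero time-derivative. This is the total energy: kinetic (theta')^2/2 plus potential -cos(theta).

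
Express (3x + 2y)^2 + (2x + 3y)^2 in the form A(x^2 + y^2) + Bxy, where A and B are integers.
13(x^2 + y^2) + 24xy

Expanding: (3x + 2y)^2 = 9x^2 + 12xy + 4y^2
(2x + 3y)^2 = 4x^2 + 12xy + 9y^2
Sum = (9+4)(x^2+y^2) + 24xy = 13(x^2 + y^2) + 24xy
This is symmetric in x and y.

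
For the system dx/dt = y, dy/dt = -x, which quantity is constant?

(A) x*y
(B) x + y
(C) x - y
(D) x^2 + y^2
D

A first integral I satisfies dI/dt = 0 along every solution. Differentiate each option and use the equation of motion:
(A) d/dt[x*y] = (dx/dt)y + x(dy/dt) = y^2 - x^2, not identically 0
(B) d/dt[x + y] = y + (-x) = y - x, not identically 0
(C) d/dt[x - y] = y - (-x) = x + y, not identically 0
(D) d/dt[x^2 + y^2] = 2x*dx/dt + 2y*dy/dt = 2x*y + 2y*(-x) = 0

Only (D) has zero time-derivative. So x^2 + y^2 (the squared radius; trajectories are circles) is the conserved quantity.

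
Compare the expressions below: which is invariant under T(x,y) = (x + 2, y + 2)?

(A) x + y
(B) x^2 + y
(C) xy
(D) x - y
D

An expression E(x,y) is invariant under T if E(T(x,y)) = E(x,y). Here T(x,y) = (x + 2, y + 2).
Substitute the transformed coordinates into each option and compare with the original:
(A) x + y  ->  (x + 2) + (y + 2) = x + y + 4   [differs from x + y: not invariant]
(B) x^2 + y  ->  (x + 2)^2 + (y + 2) = x^2 + 4x + y + 6   [differs from x^2 + y: not invariant]
(C) xy  ->  (x + 2)(y + 2) = xy + 2x + 2y + 4   [differs from xy: not invariant]
(D) x - y  ->  (x + 2) - (y + 2) = x - y   [equals x - y: invariant]

Only option (D), x - y, is unchanged by the transformation.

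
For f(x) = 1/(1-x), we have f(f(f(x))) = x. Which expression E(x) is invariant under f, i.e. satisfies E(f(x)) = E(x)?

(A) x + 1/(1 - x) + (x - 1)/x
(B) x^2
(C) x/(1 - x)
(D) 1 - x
A

Replace x by f(x) = 1/(1 - x) in each option and simplify. As a quick numerical cross-check, also compare E(4) with E(f(4)) = E(-1/3).

(A) x + 1/(1 - x) + (x - 1)/x  ->  (1/(1 - x)) + 1/(1 - (1/(1 - x))) + ((1/(1 - x)) - 1)/(1/(1 - x)), which simplifies back to x + 1/(1 - x) + (x - 1)/x; check: E(4) = 53/12, E(-1/3) = 53/12.   [invariant]
(B) x^2  ->  (1/(1 - x))^2 = (x - 1)^(-2); check: E(4) = 16 but E(-1/3) = 1/9.   [not invariant]
(C) x/(1 - x)  ->  (1/(1 - x))/(1 - (1/(1 - x))) = -1/x; check: E(4) = -4/3 but E(-1/3) = -1/4.   [not invariant]
(D) 1 - x  ->  1 - (1/(1 - x)) = x/(x - 1); check: E(4) = -3 but E(-1/3) = 4/3.   [not invariant]

Only (A) is unchanged. Indeed f(f(x)) = 1/(1 - 1/(1-x)) = (1-x)/(-x) = (x-1)/x, so E(x) = x + f(x) + f(f(x)) is the sum over the whole 3-cycle; applying f just permutes the three terms cyclically (x -> f(x) -> f(f(x)) -> x), leaving the sum unchanged.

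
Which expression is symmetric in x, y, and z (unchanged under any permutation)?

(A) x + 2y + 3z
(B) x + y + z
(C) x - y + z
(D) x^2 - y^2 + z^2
B

A symmetric expression is unchanged when the variables are permuted; here the transformation to test is the swap (x, y) -> (y, x).
A symmetric expression must survive every permutation; the single swap x <-> y already eliminates the distractors, and the keyed expression is also unchanged by x <-> z and y <-> z (each variable enters it in exactly the same way).
Substitute the transformed coordinates into each option and compare with the original:
(A) x + 2y + 3z  ->  (y) + 2(x) + 3z = 2x + y + 3z   [differs from x + 2y + 3z: not invariant]
(B) x + y + z  ->  (y) + (x) + z = x + y + z   [equals x + y + z: invariant]
(C) x - y + z  ->  (y) - (x) + z = -x + y + z   [differs from x - y + z: not invariant]
(D) x^2 - y^2 + z^2  ->  (y)^2 - (x)^2 + z^2 = -x^2 + y^2 + z^2   [differs from x^2 - y^2 + z^2: not invariant]

Only option (B), x + y + z, is unchanged by the transformation.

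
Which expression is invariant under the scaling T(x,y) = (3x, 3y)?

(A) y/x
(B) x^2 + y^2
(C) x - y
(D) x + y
A

Under the uniform scaling T(x,y) = (3x, 3y):
Substitute the transformed coordinates into each option and compare with the original:
(A) y/x  ->  (3y)/(3x) = y/x   [equals y/x: invariant]
(B) x^2 + y^2  ->  (3x)^2 + (3y)^2 = 9x^2 + 9y^2   [differs from x^2 + y^2: not invariant]
(C) x - y  ->  (3x) - (3y) = 3x - 3y   [differs from x - y: not invariant]
(D) x + y  ->  (3x) + (3y) = 3x + 3y   [differs from x + y: not invariant]

Only option (A), y/x, is unchanged by the transformation.
The common factor 3 cancels in a ratio of coordinates, while sums, products and sums of squares pick up factors of 3 or 9.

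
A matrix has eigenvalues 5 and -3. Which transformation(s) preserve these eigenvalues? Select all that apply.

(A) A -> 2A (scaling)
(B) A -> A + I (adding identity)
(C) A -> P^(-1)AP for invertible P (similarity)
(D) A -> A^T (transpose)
C and D

Eigenvalues are preserved by:
1. Similarity transformations: A -> P^(-1)AP (same characteristic polynomial)
2. Transpose: A^T has the same eigenvalues as A

Eigenvalues are NOT preserved by:
- Adding identity: eigenvalues become 5+1, -3+1
- Scaling: eigenvalues become 10, -6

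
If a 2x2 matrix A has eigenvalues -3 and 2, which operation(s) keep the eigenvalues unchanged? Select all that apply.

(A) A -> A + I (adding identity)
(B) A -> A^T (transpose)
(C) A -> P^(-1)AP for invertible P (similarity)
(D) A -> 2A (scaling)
B and C

Eigenvalues are preserved by:
1. Similarity transformations: A -> P^(-1)AP (same characteristic polynomial)
2. Transpose: A^T has the same eigenvalues as A

Eigenvalues are NOT preserved by:
- Adding identity: eigenvalues become -3+1, 2+1
- Scaling: eigenvalues become -6, 4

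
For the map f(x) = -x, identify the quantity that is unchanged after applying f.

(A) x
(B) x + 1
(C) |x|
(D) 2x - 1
C

For f(x) = -x:
Applying f replaces x by -x. Since |-x| = |x|, the absolute value is unchanged by f, whereas x -> -x, 2x - 1 -> -2x - 1 and x + 1 -> -x + 1 all change.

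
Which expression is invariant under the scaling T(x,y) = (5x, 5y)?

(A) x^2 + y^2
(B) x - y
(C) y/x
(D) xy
C

Under the uniform scaling T(x,y) = (5x, 5y):
Substitute the transformed coordinates into each option and compare with the original:
(A) x^2 + y^2  ->  (5x)^2 + (5y)^2 = 25x^2 + 25y^2   [differs from x^2 + y^2: not invariant]
(B) x - y  ->  (5x) - (5y) = 5x - 5y   [differs from x - y: not invariant]
(C) y/x  ->  (5y)/(5x) = y/x   [equals y/x: invariant]
(D) xy  ->  (5x)(5y) = 25xy   [differs from xy: not invariant]

Only option (C), y/x, is unchanged by the transformation.
The common factor 5 cancels in a ratio of coordinates, while sums, products and sums of squares pick up factors of 5 or 25.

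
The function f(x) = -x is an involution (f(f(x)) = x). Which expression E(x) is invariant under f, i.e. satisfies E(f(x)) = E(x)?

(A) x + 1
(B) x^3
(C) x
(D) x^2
D

Replace x by f(x) = -x in each option and simplify. As a quick numerical cross-check, also compare E(4) with E(f(4)) = E(-4).

(A) x + 1  ->  (-x) + 1 = 1 - x; check: E(4) = 5 but E(-4) = -3.   [not invariant]
(B) x^3  ->  (-x)^3 = -x^3; check: E(4) = 64 but E(-4) = -64.   [not invariant]
(C) x  ->  (-x) = -x; check: E(4) = 4 but E(-4) = -4.   [not invariant]
(D) x^2  ->  (-x)^2, which simplifies back to x^2; check: E(4) = 16, E(-4) = 16.   [invariant]

Only (D) is unchanged. E is symmetric under swapping x with f(x) = -x, which is exactly what an involution does.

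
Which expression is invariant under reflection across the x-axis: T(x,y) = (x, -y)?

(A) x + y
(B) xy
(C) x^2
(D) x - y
C

The map is reflection across the x-axis: T(x,y) = (x, -y).
Substitute the transformed coordinates into each option and compare with the original:
(A) x + y  ->  (x) + (-y) = x - y   [differs from x + y: not invariant]
(B) xy  ->  (x)(-y) = -xy   [differs from xy: not invariant]
(C) x^2  ->  (x)^2 = x^2   [equals x^2: invariant]
(D) x - y  ->  (x) - (-y) = x + y   [differs from x - y: not invariant]

Only option (C), x^2, is unchanged by the transformation.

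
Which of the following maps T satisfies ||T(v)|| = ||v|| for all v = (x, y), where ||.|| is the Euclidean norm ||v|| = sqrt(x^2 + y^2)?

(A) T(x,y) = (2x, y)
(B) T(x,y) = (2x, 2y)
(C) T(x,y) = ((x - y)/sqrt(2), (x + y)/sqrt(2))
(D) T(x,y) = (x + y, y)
C

A transformation preserves a norm if ||T(v)|| = ||v|| for every v; a single vector where the norm changes rules an option out.

(A) T(x,y) = (2x, y): v = (1, 0) has norm sqrt((1)^2 + (0)^2) = 1, but T(v) = (2, 0) has norm 2 -- not preserved.
(B) T(x,y) = (2x, 2y): v = (1, 0) has norm sqrt((1)^2 + (0)^2) = 1, but T(v) = (2, 0) has norm 2 -- not preserved.
(C) T(x,y) = ((x - y)/sqrt(2), (x + y)/sqrt(2)): preserves the norm -- it is an orthogonal map (a rotation/reflection), and (sqrt(2)(x - y)/2)^2 + (sqrt(2)(x + y)/2)^2 simplifies to x^2 + y^2.
(D) T(x,y) = (x + y, y): v = (0, 1) has norm sqrt((0)^2 + (1)^2) = 1, but T(v) = (1, 1) has norm sqrt(2) -- not preserved.

Therefore the answer is (C).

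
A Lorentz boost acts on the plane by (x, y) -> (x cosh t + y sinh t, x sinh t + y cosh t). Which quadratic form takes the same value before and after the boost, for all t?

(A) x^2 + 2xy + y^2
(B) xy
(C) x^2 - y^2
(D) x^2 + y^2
C

Write x' = x cosh t + y sinh t, y' = x sinh t + y cosh t and substitute into each option:
(A) x^2 + 2xy + y^2: (x' + y')^2 with x' + y' = (x + y)(cosh t + sinh t) = (x + y)e^t, so it becomes (x + y)^2 e^(2t)   [not invariant for t != 0]
(B) xy: (x cosh t + y sinh t)(x sinh t + y cosh t) = xy(cosh^2 t + sinh^2 t) + (x^2 + y^2) sinh t cosh t = xy cosh 2t + (x^2 + y^2)(sinh 2t)/2   [not invariant for t != 0]
(C) x^2 - y^2: (x cosh t + y sinh t)^2 - (x sinh t + y cosh t)^2 = x^2(cosh^2 t - sinh^2 t) + 2xy(cosh t sinh t - sinh t cosh t) + y^2(sinh^2 t - cosh^2 t) = x^2 - y^2   [invariant, using cosh^2 t - sinh^2 t = 1]
(D) x^2 + y^2: (x cosh t + y sinh t)^2 + (x sinh t + y cosh t)^2 = (x^2 + y^2)(cosh^2 t + sinh^2 t) + 4xy sinh t cosh t = (x^2 + y^2) cosh 2t + 2xy sinh 2t   [not invariant for t != 0]

Only (C) x^2 - y^2 is unchanged; it is the Minkowski form preserved by Lorentz boosts, just as x^2 + y^2 is preserved by ordinary rotations.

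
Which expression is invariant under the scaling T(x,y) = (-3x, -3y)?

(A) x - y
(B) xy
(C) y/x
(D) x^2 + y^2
C

Under the uniform scaling T(x,y) = (-3x, -3y):
Substitute the transformed coordinates into each option and compare with the original:
(A) x - y  ->  (-3x) - (-3y) = -3x + 3y   [differs from x - y: not invariant]
(B) xy  ->  (-3x)(-3y) = 9xy   [differs from xy: not invariant]
(C) y/x  ->  (-3y)/(-3x) = y/x   [equals y/x: invariant]
(D) x^2 + y^2  ->  (-3x)^2 + (-3y)^2 = 9x^2 + 9y^2   [differs from x^2 + y^2: not invariant]

Only option (C), y/x, is unchanged by the transformation.
The common factor -3 cancels in a ratio of coordinates, while sums, products and sums of squares pick up factors of -3 or 9.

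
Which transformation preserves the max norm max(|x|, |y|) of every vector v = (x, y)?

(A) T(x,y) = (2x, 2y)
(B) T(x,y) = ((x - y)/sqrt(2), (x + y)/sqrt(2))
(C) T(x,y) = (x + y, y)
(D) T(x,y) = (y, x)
D

A transformation preserves a norm if ||T(v)|| = ||v|| for every v; a single vector where the norm changes rules an option out.

(A) T(x,y) = (2x, 2y): v = (1, 0) has norm max(|1|, |0|) = 1, but T(v) = (2, 0) has norm 2 -- not preserved.
(B) T(x,y) = ((x - y)/sqrt(2), (x + y)/sqrt(2)): v = (1, 0) has norm max(|1|, |0|) = 1, but T(v) = (sqrt(2)/2, sqrt(2)/2) has norm sqrt(2)/2 -- not preserved.
(C) T(x,y) = (x + y, y): v = (1, 1) has norm max(|1|, |1|) = 1, but T(v) = (2, 1) has norm 2 -- not preserved.
(D) T(x,y) = (y, x): preserves the norm -- it only permutes the coordinates and/or flips signs, which leaves max(|x|, |y|) unchanged.

Therefore the answer is (D).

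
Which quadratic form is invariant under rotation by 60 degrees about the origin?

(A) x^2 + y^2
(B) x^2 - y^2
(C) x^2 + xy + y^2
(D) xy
A

Rotation by 60 degrees sends (x, y) to (x/2 - sqrt(3)y/2, sqrt(3)x/2 + y/2).
Substitute the transformed coordinates into each option and compare with the original:
(A) x^2 + y^2  ->  (x/2 - sqrt(3)y/2)^2 + (sqrt(3)x/2 + y/2)^2 = x^2 + y^2   [equals x^2 + y^2: invariant]
(B) x^2 - y^2  ->  (x/2 - sqrt(3)y/2)^2 - (sqrt(3)x/2 + y/2)^2 = -x^2/2 - sqrt(3)xy + y^2/2   [differs from x^2 - y^2: not invariant]
(C) x^2 + xy + y^2  ->  (x/2 - sqrt(3)y/2)^2 + (x/2 - sqrt(3)y/2)(sqrt(3)x/2 + y/2) + (sqrt(3)x/2 + y/2)^2 = sqrt(3)x^2/4 + x^2 - xy/2 - sqrt(3)y^2/4 + y^2   [differs from x^2 + xy + y^2: not invariant]
(D) xy  ->  (x/2 - sqrt(3)y/2)(sqrt(3)x/2 + y/2) = sqrt(3)x^2/4 - xy/2 - sqrt(3)y^2/4   [differs from xy: not invariant]

Only option (A), x^2 + y^2, is unchanged by the transformation.
x^2 + y^2 is the squared distance from the origin, which rotations preserve.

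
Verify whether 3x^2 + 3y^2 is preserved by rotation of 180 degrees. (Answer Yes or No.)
Yes

Applying rotation by 180 degrees: x' = x*cos(180 degrees) - y*sin(180 degrees) = -x, y' = x*sin(180 degrees) + y*cos(180 degrees) = -y

Substituting into 3x^2 + 3y^2:
3(-x)^2 + 3(-y)^2
= 3x^2 + 3y^2

This equals the original expression 3x^2 + 3y^2, so it IS invariant.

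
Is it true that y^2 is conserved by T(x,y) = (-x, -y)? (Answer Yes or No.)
Yes

Substitute T(x,y) = (-x, -y) into the expression and compare with the original.

Original: y^2
After applying T: (-y)^2 = y^2

This is identical to the original y^2, so the expression is invariant.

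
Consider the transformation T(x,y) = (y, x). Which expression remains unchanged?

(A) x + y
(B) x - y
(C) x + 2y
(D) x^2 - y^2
A

An expression E(x,y) is invariant under T if E(T(x,y)) = E(x,y). Here T(x,y) = (y, x).
Substitute the transformed coordinates into each option and compare with the original:
(A) x + y  ->  (y) + (x) = x + y   [equals x + y: invariant]
(B) x - y  ->  (y) - (x) = -x + y   [differs from x - y: not invariant]
(C) x + 2y  ->  (y) + 2(x) = 2x + y   [differs from x + 2y: not invariant]
(D) x^2 - y^2  ->  (y)^2 - (x)^2 = -x^2 + y^2   [differs from x^2 - y^2: not invariant]

Only option (A), x + y, is unchanged by the transformation.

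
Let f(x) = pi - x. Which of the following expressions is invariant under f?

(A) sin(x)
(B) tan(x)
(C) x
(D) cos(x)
A

For f(x) = pi - x:
sin(pi - x) = sin(x), so sine is invariant under this transformation.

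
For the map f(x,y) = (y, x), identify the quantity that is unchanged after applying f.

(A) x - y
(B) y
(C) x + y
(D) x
C

For f(x,y) = (y, x):
After applying f: x' = y, y' = x. So x' + y' = y + x = x + y.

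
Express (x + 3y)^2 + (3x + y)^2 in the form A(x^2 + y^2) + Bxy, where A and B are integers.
10(x^2 + y^2) + 12xy

Expanding: (x + 3y)^2 = x^2 + 6xy + 9y^2
(3x + y)^2 = 9x^2 + 6xy + y^2
Sum = (1+9)(x^2+y^2) + 12xy = 10(x^2 + y^2) + 12xy
This is symmetric in x and y.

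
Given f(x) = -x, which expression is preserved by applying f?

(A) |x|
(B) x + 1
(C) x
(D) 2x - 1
A

For f(x) = -x:
Applying f replaces x by -x. Since |-x| = |x|, the absolute value is unchanged by f, whereas x -> -x, 2x - 1 -> -2x - 1 and x + 1 -> -x + 1 all change.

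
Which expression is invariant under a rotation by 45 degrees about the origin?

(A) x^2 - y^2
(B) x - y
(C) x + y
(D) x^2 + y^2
D

A rotation by 45 degrees sends (x, y) to (sqrt(2)x/2 - sqrt(2)y/2, sqrt(2)x/2 + sqrt(2)y/2).
Substitute the transformed coordinates into each option and compare with the original:
(A) x^2 - y^2  ->  (sqrt(2)x/2 - sqrt(2)y/2)^2 - (sqrt(2)x/2 + sqrt(2)y/2)^2 = -2xy   [differs from x^2 - y^2: not invariant]
(B) x - y  ->  (sqrt(2)x/2 - sqrt(2)y/2) - (sqrt(2)x/2 + sqrt(2)y/2) = -sqrt(2)y   [differs from x - y: not invariant]
(C) x + y  ->  (sqrt(2)x/2 - sqrt(2)y/2) + (sqrt(2)x/2 + sqrt(2)y/2) = sqrt(2)x   [differs from x + y: not invariant]
(D) x^2 + y^2  ->  (sqrt(2)x/2 - sqrt(2)y/2)^2 + (sqrt(2)x/2 + sqrt(2)y/2)^2 = x^2 + y^2   [equals x^2 + y^2: invariant]

Only option (D), x^2 + y^2, is unchanged by the transformation.
Geometrically, x^2 + y^2 is the squared distance from the origin, which every rotation about the origin preserves.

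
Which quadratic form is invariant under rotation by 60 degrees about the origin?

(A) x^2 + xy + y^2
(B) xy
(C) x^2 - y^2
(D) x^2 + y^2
D

Rotation by 60 degrees sends (x, y) to (x/2 - sqrt(3)y/2, sqrt(3)x/2 + y/2).
Substitute the transformed coordinates into each option and compare with the original:
(A) x^2 + xy + y^2  ->  (x/2 - sqrt(3)y/2)^2 + (x/2 - sqrt(3)y/2)(sqrt(3)x/2 + y/2) + (sqrt(3)x/2 + y/2)^2 = sqrt(3)x^2/4 + x^2 - xy/2 - sqrt(3)y^2/4 + y^2   [differs from x^2 + xy + y^2: not invariant]
(B) xy  ->  (x/2 - sqrt(3)y/2)(sqrt(3)x/2 + y/2) = sqrt(3)x^2/4 - xy/2 - sqrt(3)y^2/4   [differs from xy: not invariant]
(C) x^2 - y^2  ->  (x/2 - sqrt(3)y/2)^2 - (sqrt(3)x/2 + y/2)^2 = -x^2/2 - sqrt(3)xy + y^2/2   [differs from x^2 - y^2: not invariant]
(D) x^2 + y^2  ->  (x/2 - sqrt(3)y/2)^2 + (sqrt(3)x/2 + y/2)^2 = x^2 + y^2   [equals x^2 + y^2: invariant]

Only option (D), x^2 + y^2, is unchanged by the transformation.
x^2 + y^2 is the squared distance from the origin, which rotations preserve.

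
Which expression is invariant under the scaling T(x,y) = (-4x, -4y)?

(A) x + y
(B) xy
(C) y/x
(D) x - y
C

Under the uniform scaling T(x,y) = (-4x, -4y):
Substitute the transformed coordinates into each option and compare with the original:
(A) x + y  ->  (-4x) + (-4y) = -4x - 4y   [differs from x + y: not invariant]
(B) xy  ->  (-4x)(-4y) = 16xy   [differs from xy: not invariant]
(C) y/x  ->  (-4y)/(-4x) = y/x   [equals y/x: invariant]
(D) x - y  ->  (-4x) - (-4y) = -4x + 4y   [differs from x - y: not invariant]

Only option (C), y/x, is unchanged by the transformation.
The common factor -4 cancels in a ratio of coordinates, while sums, products and sums of squares pick up factors of -4 or 16.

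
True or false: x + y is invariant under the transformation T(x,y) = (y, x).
True

Substitute T(x,y) = (y, x) into the expression and compare with the original.

Original: x + y
After applying T: (y) + (x) = x + y

This is identical to the original x + y, so the expression is invariant.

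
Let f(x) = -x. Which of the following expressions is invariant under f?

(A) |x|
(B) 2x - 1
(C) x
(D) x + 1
A

For f(x) = -x:
Applying f replaces x by -x. Since |-x| = |x|, the absolute value is unchanged by f, whereas x -> -x, 2x - 1 -> -2x - 1 and x + 1 -> -x + 1 all change.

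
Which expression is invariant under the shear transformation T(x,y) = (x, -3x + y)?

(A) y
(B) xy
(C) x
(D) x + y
C

Under the shear T(x,y) = (x, -3x + y):
Substitute the transformed coordinates into each option and compare with the original:
(A) y  ->  (-3x + y) = -3x + y   [differs from y: not invariant]
(B) xy  ->  (x)(-3x + y) = -3x^2 + xy   [differs from xy: not invariant]
(C) x  ->  (x) = x   [equals x: invariant]
(D) x + y  ->  (x) + (-3x + y) = -2x + y   [differs from x + y: not invariant]

Only option (C), x, is unchanged by the transformation.
A vertical shear moves points parallel to the y-axis, so the x-coordinate (and any function of x alone) is unchanged.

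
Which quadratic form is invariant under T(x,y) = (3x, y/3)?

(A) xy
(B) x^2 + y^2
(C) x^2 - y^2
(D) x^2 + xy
A

T multiplies x by 3 and divides y by 3.
Substitute the transformed coordinates into each option and compare with the original:
(A) xy  ->  (3x)(y/3) = xy   [equals xy: invariant]
(B) x^2 + y^2  ->  (3x)^2 + (y/3)^2 = 9x^2 + y^2/9   [differs from x^2 + y^2: not invariant]
(C) x^2 - y^2  ->  (3x)^2 - (y/3)^2 = 9x^2 - y^2/9   [differs from x^2 - y^2: not invariant]
(D) x^2 + xy  ->  (3x)^2 + (3x)(y/3) = 9x^2 + xy   [differs from x^2 + xy: not invariant]

Only option (A), xy, is unchanged by the transformation.
The factors 3 and 1/3 cancel only in the pure product xy.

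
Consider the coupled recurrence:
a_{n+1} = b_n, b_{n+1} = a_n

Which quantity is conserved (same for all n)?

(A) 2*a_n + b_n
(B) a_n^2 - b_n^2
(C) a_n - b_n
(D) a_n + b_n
D

Replace a_n by a_{n+1} = b_n and b_n by b_{n+1} = a_n in each option and simplify:
(A) 2*a_n + b_n  ->  2*(b_n) + (a_n) = a_n + 2*b_n   [not conserved]
(B) a_n^2 - b_n^2  ->  (b_n)^2 - (a_n)^2 = -a_n^2 + b_n^2   [not conserved]
(C) a_n - b_n  ->  (b_n) - (a_n) = -a_n + b_n   [not conserved]
(D) a_n + b_n  ->  (b_n) + (a_n) = a_n + b_n   [conserved]

Only (D) a_n + b_n returns to itself after one step, so it is the conserved quantity.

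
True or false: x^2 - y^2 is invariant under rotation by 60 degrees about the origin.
False

Applying rotation by 60 degrees: x' = x*cos(60 degrees) - y*sin(60 degrees) = x/2 - sqrt(3)y/2, y' = x*sin(60 degrees) + y*cos(60 degrees) = sqrt(3)x/2 + y/2

Substituting into x^2 - y^2:
(x/2 - sqrt(3)y/2)^2 - (sqrt(3)x/2 + y/2)^2
= -x^2/2 - sqrt(3)xy + y^2/2

This differs from the original expression x^2 - y^2, so it is NOT invariant.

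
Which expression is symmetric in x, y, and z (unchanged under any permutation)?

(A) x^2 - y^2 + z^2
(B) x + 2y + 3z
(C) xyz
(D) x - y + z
C

A symmetric expression is unchanged when the variables are permuted; here the transformation to test is the swap (x, y) -> (y, x).
A symmetric expression must survive every permutation; the single swap x <-> y already eliminates the distractors, and the keyed expression is also unchanged by x <-> z and y <-> z (each variable enters it in exactly the same way).
Substitute the transformed coordinates into each option and compare with the original:
(A) x^2 - y^2 + z^2  ->  (y)^2 - (x)^2 + z^2 = -x^2 + y^2 + z^2   [differs from x^2 - y^2 + z^2: not invariant]
(B) x + 2y + 3z  ->  (y) + 2(x) + 3z = 2x + y + 3z   [differs from x + 2y + 3z: not invariant]
(C) xyz  ->  (y)(x)z = xyz   [equals xyz: invariant]
(D) x - y + z  ->  (y) - (x) + z = -x + y + z   [differs from x - y + z: not invariant]

Only option (C), xyz, is unchanged by the transformation.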